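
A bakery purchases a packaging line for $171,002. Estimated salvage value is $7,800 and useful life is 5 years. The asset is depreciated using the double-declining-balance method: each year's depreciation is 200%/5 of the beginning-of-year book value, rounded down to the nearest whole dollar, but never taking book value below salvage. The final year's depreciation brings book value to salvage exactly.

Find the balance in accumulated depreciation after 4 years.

Depreciable base = $171,002 − $7,800 = $163,202.
Year 1: ⌊$171,002 × 200%/5⌋ = $68,400. Book value $102,602.
Year 2: ⌊$102,602 × 200%/5⌋ = $41,040. Book value $61,562.
Year 3: ⌊$61,562 × 200%/5⌋ = $24,624. Book value $36,938.
Year 4: ⌊$36,938 × 200%/5⌋ = $14,775. Book value $22,163.
Accumulated through year 4 = $171,002 − $22,163 = $148,839.

$148,839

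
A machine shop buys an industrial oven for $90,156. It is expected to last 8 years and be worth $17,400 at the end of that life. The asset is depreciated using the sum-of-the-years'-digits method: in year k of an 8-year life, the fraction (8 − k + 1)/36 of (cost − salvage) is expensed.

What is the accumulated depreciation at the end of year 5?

$60,630

Depreciable base = $90,156 − $17,400 = $72,756.
Sum of the years' digits = 8+7+6+5+4+3+2+1 = 36.
Year 1: $72,756 × 8/36 = $16,168. Book value $73,988.
Year 2: $72,756 × 7/36 = $14,147. Book value $59,841.
Year 3: $72,756 × 6/36 = $12,126. Book value $47,715.
Year 4: $72,756 × 5/36 = $10,105. Book value $37,610.
Year 5: $72,756 × 4/36 = $8,084. Book value $29,526.
Accumulated through year 5 = $90,156 − $29,526 = $60,630.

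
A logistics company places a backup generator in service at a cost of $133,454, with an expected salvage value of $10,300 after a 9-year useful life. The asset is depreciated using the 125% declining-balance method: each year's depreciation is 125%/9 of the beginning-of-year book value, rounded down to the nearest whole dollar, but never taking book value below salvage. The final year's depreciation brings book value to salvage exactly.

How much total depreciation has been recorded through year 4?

$60,074

Depreciable base = $133,454 − $10,300 = $123,154.
Year 1: ⌊$133,454 × 125%/9⌋ = $18,535. Book value $114,919.
Year 2: ⌊$114,919 × 125%/9⌋ = $15,960. Book value $98,959.
Year 3: ⌊$98,959 × 125%/9⌋ = $13,744. Book value $85,215.
Year 4: ⌊$85,215 × 125%/9⌋ = $11,835. Book value $73,380.
Accumulated through year 4 = $133,454 − $73,380 = $60,074.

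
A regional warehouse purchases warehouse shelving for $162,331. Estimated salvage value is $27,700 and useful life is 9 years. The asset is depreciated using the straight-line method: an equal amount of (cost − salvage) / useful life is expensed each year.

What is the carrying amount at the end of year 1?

$147,372

Depreciable base = $162,331 − $27,700 = $134,631.
Annual expense = $134,631 / 9 = $14,959.
End of year 1: book value $147,372.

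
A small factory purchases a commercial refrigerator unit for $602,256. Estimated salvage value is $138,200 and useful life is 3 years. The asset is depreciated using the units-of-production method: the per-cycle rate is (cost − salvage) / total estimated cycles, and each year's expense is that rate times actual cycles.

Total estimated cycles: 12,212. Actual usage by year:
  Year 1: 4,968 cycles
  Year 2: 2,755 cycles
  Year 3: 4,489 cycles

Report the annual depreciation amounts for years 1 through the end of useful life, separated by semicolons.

$188,784; $104,690; $170,582

Depreciable base = $602,256 − $138,200 = $464,056.
Rate = $464,056 / 12,212 cycles = $38 per cycle.
Year 1: 4,968 × $38 = $188,784. Book value $413,472.
Year 2: 2,755 × $38 = $104,690. Book value $308,782.
Year 3: 4,489 × $38 = $170,582. Book value $138,200.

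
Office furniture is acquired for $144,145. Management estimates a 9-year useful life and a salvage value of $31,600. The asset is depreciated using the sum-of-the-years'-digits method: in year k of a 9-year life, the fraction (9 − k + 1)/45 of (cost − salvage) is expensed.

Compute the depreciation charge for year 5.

Depreciable base = $144,145 − $31,600 = $112,545.
Sum of the years' digits = 9+8+7+6+5+4+3+2+1 = 45.
Year 1: $112,545 × 9/45 = $22,509. Book value $121,636.
Year 2: $112,545 × 8/45 = $20,008. Book value $101,628.
Year 3: $112,545 × 7/45 = $17,507. Book value $84,121.
Year 4: $112,545 × 6/45 = $15,006. Book value $69,115.
Year 5: $112,545 × 5/45 = $12,505. Book value $56,610.

$12,505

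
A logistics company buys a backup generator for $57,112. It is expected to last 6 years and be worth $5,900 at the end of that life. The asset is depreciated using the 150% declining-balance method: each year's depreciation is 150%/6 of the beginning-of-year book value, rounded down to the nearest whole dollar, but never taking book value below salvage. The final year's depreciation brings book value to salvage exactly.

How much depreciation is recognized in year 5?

Depreciable base = $57,112 − $5,900 = $51,212.
Year 1: ⌊$57,112 × 150%/6⌋ = $14,278. Book value $42,834.
Year 2: ⌊$42,834 × 150%/6⌋ = $10,708. Book value $32,126.
Year 3: ⌊$32,126 × 150%/6⌋ = $8,031. Book value $24,095.
Year 4: ⌊$24,095 × 150%/6⌋ = $6,023. Book value $18,072.
Year 5: ⌊$18,072 × 150%/6⌋ = $4,518. Book value $13,554.

$4,518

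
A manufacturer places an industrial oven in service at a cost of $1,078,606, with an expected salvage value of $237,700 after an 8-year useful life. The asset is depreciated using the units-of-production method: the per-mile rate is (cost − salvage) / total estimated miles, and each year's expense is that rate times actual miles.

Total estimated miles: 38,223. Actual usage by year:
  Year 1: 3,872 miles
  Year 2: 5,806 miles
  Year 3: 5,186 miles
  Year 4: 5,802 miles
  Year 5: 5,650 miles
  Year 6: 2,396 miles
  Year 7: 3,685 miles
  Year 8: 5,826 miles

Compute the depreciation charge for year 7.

$81,070

Depreciable base = $1,078,606 − $237,700 = $840,906.
Rate = $840,906 / 38,223 miles = $22 per mile.
Year 1: 3,872 × $22 = $85,184. Book value $993,422.
Year 2: 5,806 × $22 = $127,732. Book value $865,690.
Year 3: 5,186 × $22 = $114,092. Book value $751,598.
Year 4: 5,802 × $22 = $127,644. Book value $623,954.
Year 5: 5,650 × $22 = $124,300. Book value $499,654.
Year 6: 2,396 × $22 = $52,712. Book value $446,942.
Year 7: 3,685 × $22 = $81,070. Book value $365,872.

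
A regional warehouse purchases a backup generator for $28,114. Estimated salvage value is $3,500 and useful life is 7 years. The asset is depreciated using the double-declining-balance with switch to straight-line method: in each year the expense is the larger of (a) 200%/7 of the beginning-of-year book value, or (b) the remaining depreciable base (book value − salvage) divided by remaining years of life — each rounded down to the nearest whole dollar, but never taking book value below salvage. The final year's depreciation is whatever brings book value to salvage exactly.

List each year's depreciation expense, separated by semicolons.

$8,032; $5,737; $4,098; $2,927; $2,091; $1,494; $235

Depreciable base = $28,114 − $3,500 = $24,614.
Year 1: DB = ⌊$28,114 × 200%/7⌋ = $8,032; SL = ⌊$24,614/7⌋ = $3,516 → take DB $8,032. Book value $20,082.
Year 2: DB = ⌊$20,082 × 200%/7⌋ = $5,737; SL = ⌊$16,582/6⌋ = $2,763 → take DB $5,737. Book value $14,345.
Year 3: DB = ⌊$14,345 × 200%/7⌋ = $4,098; SL = ⌊$10,845/5⌋ = $2,169 → take DB $4,098. Book value $10,247.
Year 4: DB = ⌊$10,247 × 200%/7⌋ = $2,927; SL = ⌊$6,747/4⌋ = $1,686 → take DB $2,927. Book value $7,320.
Year 5: DB = ⌊$7,320 × 200%/7⌋ = $2,091; SL = ⌊$3,820/3⌋ = $1,273 → take DB $2,091. Book value $5,229.
Year 6: DB = ⌊$5,229 × 200%/7⌋ = $1,494; SL = ⌊$1,729/2⌋ = $864 → take DB $1,494. Book value $3,735.
Year 7 (final): $3,735 − $3,500 = $235. Book value $3,500.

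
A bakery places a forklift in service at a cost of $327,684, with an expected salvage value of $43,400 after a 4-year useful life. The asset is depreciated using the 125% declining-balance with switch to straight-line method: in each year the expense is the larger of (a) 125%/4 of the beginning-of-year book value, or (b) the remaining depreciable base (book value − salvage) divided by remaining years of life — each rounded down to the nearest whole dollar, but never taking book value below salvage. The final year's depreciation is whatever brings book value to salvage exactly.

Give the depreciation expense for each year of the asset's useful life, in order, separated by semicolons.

$102,401; $70,400; $55,741; $55,742

Depreciable base = $327,684 − $43,400 = $284,284.
Year 1: DB = ⌊$327,684 × 125%/4⌋ = $102,401; SL = ⌊$284,284/4⌋ = $71,071 → take DB $102,401. Book value $225,283.
Year 2: DB = ⌊$225,283 × 125%/4⌋ = $70,400; SL = ⌊$181,883/3⌋ = $60,627 → take DB $70,400. Book value $154,883.
Year 3: DB = ⌊$154,883 × 125%/4⌋ = $48,400; SL = ⌊$111,483/2⌋ = $55,741 → take SL $55,741. Book value $99,142.
Year 4 (final): $99,142 − $43,400 = $55,742. Book value $43,400.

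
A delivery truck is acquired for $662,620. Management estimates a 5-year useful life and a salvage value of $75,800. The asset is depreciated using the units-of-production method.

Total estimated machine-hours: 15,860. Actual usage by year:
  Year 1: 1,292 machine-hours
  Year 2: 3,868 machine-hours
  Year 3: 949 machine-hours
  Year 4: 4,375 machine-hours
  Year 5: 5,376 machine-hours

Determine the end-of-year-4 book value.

$274,712

Depreciable base = $662,620 − $75,800 = $586,820.
Rate = $586,820 / 15,860 machine-hours = $37 per machine-hour.
Year 1: 1,292 × $37 = $47,804. Book value $614,816.
Year 2: 3,868 × $37 = $143,116. Book value $471,700.
Year 3: 949 × $37 = $35,113. Book value $436,587.
Year 4: 4,375 × $37 = $161,875. Book value $274,712.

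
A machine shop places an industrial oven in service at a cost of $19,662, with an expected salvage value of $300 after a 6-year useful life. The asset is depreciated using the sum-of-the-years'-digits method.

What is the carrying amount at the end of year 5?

Depreciable base = $19,662 − $300 = $19,362.
Sum of the years' digits = 6+5+4+3+2+1 = 21.
Year 1: $19,362 × 6/21 = $5,532. Book value $14,130.
Year 2: $19,362 × 5/21 = $4,610. Book value $9,520.
Year 3: $19,362 × 4/21 = $3,688. Book value $5,832.
Year 4: $19,362 × 3/21 = $2,766. Book value $3,066.
Year 5: $19,362 × 2/21 = $1,844. Book value $1,222.

$1,222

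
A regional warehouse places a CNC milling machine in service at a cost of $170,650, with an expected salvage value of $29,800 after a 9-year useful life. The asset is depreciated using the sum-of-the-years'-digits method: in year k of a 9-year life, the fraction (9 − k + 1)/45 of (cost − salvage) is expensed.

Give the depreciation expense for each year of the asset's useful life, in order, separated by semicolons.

$28,170; $25,040; $21,910; $18,780; $15,650; $12,520; $9,390; $6,260; $3,130

Depreciable base = $170,650 − $29,800 = $140,850.
Sum of the years' digits = 9+8+7+6+5+4+3+2+1 = 45.
Year 1: $140,850 × 9/45 = $28,170. Book value $142,480.
Year 2: $140,850 × 8/45 = $25,040. Book value $117,440.
Year 3: $140,850 × 7/45 = $21,910. Book value $95,530.
Year 4: $140,850 × 6/45 = $18,780. Book value $76,750.
Year 5: $140,850 × 5/45 = $15,650. Book value $61,100.
Year 6: $140,850 × 4/45 = $12,520. Book value $48,580.
Year 7: $140,850 × 3/45 = $9,390. Book value $39,190.
Year 8: $140,850 × 2/45 = $6,260. Book value $32,930.
Year 9: $140,850 × 1/45 = $3,130. Book value $29,800.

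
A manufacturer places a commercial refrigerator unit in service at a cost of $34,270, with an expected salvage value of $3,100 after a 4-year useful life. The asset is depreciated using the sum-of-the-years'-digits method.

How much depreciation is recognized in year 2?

Depreciable base = $34,270 − $3,100 = $31,170.
Sum of the years' digits = 4+3+2+1 = 10.
Year 1: $31,170 × 4/10 = $12,468. Book value $21,802.
Year 2: $31,170 × 3/10 = $9,351. Book value $12,451.

$9,351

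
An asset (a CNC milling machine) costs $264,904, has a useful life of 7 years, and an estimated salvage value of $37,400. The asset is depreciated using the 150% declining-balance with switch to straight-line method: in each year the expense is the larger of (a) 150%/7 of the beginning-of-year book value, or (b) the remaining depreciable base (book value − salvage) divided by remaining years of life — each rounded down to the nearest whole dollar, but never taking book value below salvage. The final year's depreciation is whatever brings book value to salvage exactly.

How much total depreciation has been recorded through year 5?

$185,577

Depreciable base = $264,904 − $37,400 = $227,504.
Year 1: DB = ⌊$264,904 × 150%/7⌋ = $56,765; SL = ⌊$227,504/7⌋ = $32,500 → take DB $56,765. Book value $208,139.
Year 2: DB = ⌊$208,139 × 150%/7⌋ = $44,601; SL = ⌊$170,739/6⌋ = $28,456 → take DB $44,601. Book value $163,538.
Year 3: DB = ⌊$163,538 × 150%/7⌋ = $35,043; SL = ⌊$126,138/5⌋ = $25,227 → take DB $35,043. Book value $128,495.
Year 4: DB = ⌊$128,495 × 150%/7⌋ = $27,534; SL = ⌊$91,095/4⌋ = $22,773 → take DB $27,534. Book value $100,961.
Year 5: DB = ⌊$100,961 × 150%/7⌋ = $21,634; SL = ⌊$63,561/3⌋ = $21,187 → take DB $21,634. Book value $79,327.
Accumulated through year 5 = $264,904 − $79,327 = $185,577.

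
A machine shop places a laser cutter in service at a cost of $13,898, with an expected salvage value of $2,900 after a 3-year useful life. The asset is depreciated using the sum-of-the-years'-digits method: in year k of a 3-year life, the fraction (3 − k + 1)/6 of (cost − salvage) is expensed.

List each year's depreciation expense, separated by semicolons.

$5,499; $3,666; $1,833

Depreciable base = $13,898 − $2,900 = $10,998.
Sum of the years' digits = 3+2+1 = 6.
Year 1: $10,998 × 3/6 = $5,499. Book value $8,399.
Year 2: $10,998 × 2/6 = $3,666. Book value $4,733.
Year 3: $10,998 × 1/6 = $1,833. Book value $2,900.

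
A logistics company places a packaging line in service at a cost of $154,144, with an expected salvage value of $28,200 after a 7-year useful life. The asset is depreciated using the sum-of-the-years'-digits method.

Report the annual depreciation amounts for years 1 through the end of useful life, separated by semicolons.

Depreciable base = $154,144 − $28,200 = $125,944.
Sum of the years' digits = 7+6+5+4+3+2+1 = 28.
Year 1: $125,944 × 7/28 = $31,486. Book value $122,658.
Year 2: $125,944 × 6/28 = $26,988. Book value $95,670.
Year 3: $125,944 × 5/28 = $22,490. Book value $73,180.
Year 4: $125,944 × 4/28 = $17,992. Book value $55,188.
Year 5: $125,944 × 3/28 = $13,494. Book value $41,694.
Year 6: $125,944 × 2/28 = $8,996. Book value $32,698.
Year 7: $125,944 × 1/28 = $4,498. Book value $28,200.

$31,486; $26,988; $22,490; $17,992; $13,494; $8,996; $4,498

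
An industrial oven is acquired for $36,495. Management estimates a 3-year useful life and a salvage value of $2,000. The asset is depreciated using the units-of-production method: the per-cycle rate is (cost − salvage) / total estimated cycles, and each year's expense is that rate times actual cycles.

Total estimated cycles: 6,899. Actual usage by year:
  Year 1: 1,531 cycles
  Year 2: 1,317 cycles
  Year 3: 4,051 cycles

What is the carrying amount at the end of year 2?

$22,255

Depreciable base = $36,495 − $2,000 = $34,495.
Rate = $34,495 / 6,899 cycles = $5 per cycle.
Year 1: 1,531 × $5 = $7,655. Book value $28,840.
Year 2: 1,317 × $5 = $6,585. Book value $22,255.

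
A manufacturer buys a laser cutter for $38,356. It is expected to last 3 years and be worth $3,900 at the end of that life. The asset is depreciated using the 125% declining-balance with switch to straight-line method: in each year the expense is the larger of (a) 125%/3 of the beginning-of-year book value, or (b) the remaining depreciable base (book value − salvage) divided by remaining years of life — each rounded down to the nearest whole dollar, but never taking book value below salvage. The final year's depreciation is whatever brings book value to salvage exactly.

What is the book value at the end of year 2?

Depreciable base = $38,356 − $3,900 = $34,456.
Year 1: DB = ⌊$38,356 × 125%/3⌋ = $15,981; SL = ⌊$34,456/3⌋ = $11,485 → take DB $15,981. Book value $22,375.
Year 2: DB = ⌊$22,375 × 125%/3⌋ = $9,322; SL = ⌊$18,475/2⌋ = $9,237 → take DB $9,322. Book value $13,053.

$13,053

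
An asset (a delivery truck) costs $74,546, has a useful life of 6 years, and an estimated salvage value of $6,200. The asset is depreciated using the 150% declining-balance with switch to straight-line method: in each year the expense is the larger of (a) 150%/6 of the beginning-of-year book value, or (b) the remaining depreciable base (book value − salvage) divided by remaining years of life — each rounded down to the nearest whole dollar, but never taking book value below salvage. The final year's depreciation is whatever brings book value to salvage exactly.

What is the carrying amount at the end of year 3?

$31,450

Depreciable base = $74,546 − $6,200 = $68,346.
Year 1: DB = ⌊$74,546 × 150%/6⌋ = $18,636; SL = ⌊$68,346/6⌋ = $11,391 → take DB $18,636. Book value $55,910.
Year 2: DB = ⌊$55,910 × 150%/6⌋ = $13,977; SL = ⌊$49,710/5⌋ = $9,942 → take DB $13,977. Book value $41,933.
Year 3: DB = ⌊$41,933 × 150%/6⌋ = $10,483; SL = ⌊$35,733/4⌋ = $8,933 → take DB $10,483. Book value $31,450.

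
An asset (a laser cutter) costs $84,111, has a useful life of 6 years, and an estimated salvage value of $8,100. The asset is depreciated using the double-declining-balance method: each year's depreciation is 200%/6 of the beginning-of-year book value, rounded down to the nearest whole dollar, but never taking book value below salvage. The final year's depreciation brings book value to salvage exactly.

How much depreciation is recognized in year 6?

$2,977

Depreciable base = $84,111 − $8,100 = $76,011.
Year 1: ⌊$84,111 × 200%/6⌋ = $28,037. Book value $56,074.
Year 2: ⌊$56,074 × 200%/6⌋ = $18,691. Book value $37,383.
Year 3: ⌊$37,383 × 200%/6⌋ = $12,461. Book value $24,922.
Year 4: ⌊$24,922 × 200%/6⌋ = $8,307. Book value $16,615.
Year 5: ⌊$16,615 × 200%/6⌋ = $5,538. Book value $11,077.
Year 6 (final): $11,077 − $8,100 = $2,977. Book value $8,100.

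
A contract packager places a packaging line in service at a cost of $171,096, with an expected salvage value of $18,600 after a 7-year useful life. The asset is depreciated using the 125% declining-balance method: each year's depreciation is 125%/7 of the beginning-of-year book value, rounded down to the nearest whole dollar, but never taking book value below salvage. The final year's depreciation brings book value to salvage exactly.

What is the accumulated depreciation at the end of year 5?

$107,108

Depreciable base = $171,096 − $18,600 = $152,496.
Year 1: ⌊$171,096 × 125%/7⌋ = $30,552. Book value $140,544.
Year 2: ⌊$140,544 × 125%/7⌋ = $25,097. Book value $115,447.
Year 3: ⌊$115,447 × 125%/7⌋ = $20,615. Book value $94,832.
Year 4: ⌊$94,832 × 125%/7⌋ = $16,934. Book value $77,898.
Year 5: ⌊$77,898 × 125%/7⌋ = $13,910. Book value $63,988.
Accumulated through year 5 = $171,096 − $63,988 = $107,108.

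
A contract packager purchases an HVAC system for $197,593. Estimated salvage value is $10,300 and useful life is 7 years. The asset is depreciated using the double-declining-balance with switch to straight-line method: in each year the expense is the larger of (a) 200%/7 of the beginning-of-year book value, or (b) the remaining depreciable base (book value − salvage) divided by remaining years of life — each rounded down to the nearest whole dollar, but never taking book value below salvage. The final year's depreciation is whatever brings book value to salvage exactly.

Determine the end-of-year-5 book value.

$36,740

Depreciable base = $197,593 − $10,300 = $187,293.
Year 1: DB = ⌊$197,593 × 200%/7⌋ = $56,455; SL = ⌊$187,293/7⌋ = $26,756 → take DB $56,455. Book value $141,138.
Year 2: DB = ⌊$141,138 × 200%/7⌋ = $40,325; SL = ⌊$130,838/6⌋ = $21,806 → take DB $40,325. Book value $100,813.
Year 3: DB = ⌊$100,813 × 200%/7⌋ = $28,803; SL = ⌊$90,513/5⌋ = $18,102 → take DB $28,803. Book value $72,010.
Year 4: DB = ⌊$72,010 × 200%/7⌋ = $20,574; SL = ⌊$61,710/4⌋ = $15,427 → take DB $20,574. Book value $51,436.
Year 5: DB = ⌊$51,436 × 200%/7⌋ = $14,696; SL = ⌊$41,136/3⌋ = $13,712 → take DB $14,696. Book value $36,740.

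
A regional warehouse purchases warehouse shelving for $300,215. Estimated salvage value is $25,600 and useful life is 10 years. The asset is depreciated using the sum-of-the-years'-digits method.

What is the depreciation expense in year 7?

$19,972

Depreciable base = $300,215 − $25,600 = $274,615.
Sum of the years' digits = 10+9+8+7+6+5+4+3+2+1 = 55.
Year 1: $274,615 × 10/55 = $49,930. Book value $250,285.
Year 2: $274,615 × 9/55 = $44,937. Book value $205,348.
Year 3: $274,615 × 8/55 = $39,944. Book value $165,404.
Year 4: $274,615 × 7/55 = $34,951. Book value $130,453.
Year 5: $274,615 × 6/55 = $29,958. Book value $100,495.
Year 6: $274,615 × 5/55 = $24,965. Book value $75,530.
Year 7: $274,615 × 4/55 = $19,972. Book value $55,558.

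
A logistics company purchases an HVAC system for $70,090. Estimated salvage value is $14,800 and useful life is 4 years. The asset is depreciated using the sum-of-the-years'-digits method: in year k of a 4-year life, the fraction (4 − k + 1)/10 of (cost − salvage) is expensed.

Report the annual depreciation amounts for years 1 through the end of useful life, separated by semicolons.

Depreciable base = $70,090 − $14,800 = $55,290.
Sum of the years' digits = 4+3+2+1 = 10.
Year 1: $55,290 × 4/10 = $22,116. Book value $47,974.
Year 2: $55,290 × 3/10 = $16,587. Book value $31,387.
Year 3: $55,290 × 2/10 = $11,058. Book value $20,329.
Year 4: $55,290 × 1/10 = $5,529. Book value $14,800.

$22,116; $16,587; $11,058; $5,529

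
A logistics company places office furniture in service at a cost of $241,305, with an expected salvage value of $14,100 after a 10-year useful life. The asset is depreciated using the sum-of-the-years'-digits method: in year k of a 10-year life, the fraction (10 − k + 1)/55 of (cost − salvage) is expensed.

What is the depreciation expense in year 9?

Depreciable base = $241,305 − $14,100 = $227,205.
Sum of the years' digits = 10+9+8+7+6+5+4+3+2+1 = 55.
Year 1: $227,205 × 10/55 = $41,310. Book value $199,995.
Year 2: $227,205 × 9/55 = $37,179. Book value $162,816.
Year 3: $227,205 × 8/55 = $33,048. Book value $129,768.
Year 4: $227,205 × 7/55 = $28,917. Book value $100,851.
Year 5: $227,205 × 6/55 = $24,786. Book value $76,065.
Year 6: $227,205 × 5/55 = $20,655. Book value $55,410.
Year 7: $227,205 × 4/55 = $16,524. Book value $38,886.
Year 8: $227,205 × 3/55 = $12,393. Book value $26,493.
Year 9: $227,205 × 2/55 = $8,262. Book value $18,231.

$8,262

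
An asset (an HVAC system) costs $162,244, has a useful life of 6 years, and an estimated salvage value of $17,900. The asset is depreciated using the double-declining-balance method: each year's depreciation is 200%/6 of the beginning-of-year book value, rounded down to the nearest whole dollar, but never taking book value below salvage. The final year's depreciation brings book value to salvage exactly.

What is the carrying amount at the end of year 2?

$72,109

Depreciable base = $162,244 − $17,900 = $144,344.
Year 1: ⌊$162,244 × 200%/6⌋ = $54,081. Book value $108,163.
Year 2: ⌊$108,163 × 200%/6⌋ = $36,054. Book value $72,109.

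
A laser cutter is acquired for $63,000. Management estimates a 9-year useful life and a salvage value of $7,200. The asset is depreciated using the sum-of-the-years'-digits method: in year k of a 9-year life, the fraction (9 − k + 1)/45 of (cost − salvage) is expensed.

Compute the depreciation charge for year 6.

$4,960

Depreciable base = $63,000 − $7,200 = $55,800.
Sum of the years' digits = 9+8+7+6+5+4+3+2+1 = 45.
Year 1: $55,800 × 9/45 = $11,160. Book value $51,840.
Year 2: $55,800 × 8/45 = $9,920. Book value $41,920.
Year 3: $55,800 × 7/45 = $8,680. Book value $33,240.
Year 4: $55,800 × 6/45 = $7,440. Book value $25,800.
Year 5: $55,800 × 5/45 = $6,200. Book value $19,600.
Year 6: $55,800 × 4/45 = $4,960. Book value $14,640.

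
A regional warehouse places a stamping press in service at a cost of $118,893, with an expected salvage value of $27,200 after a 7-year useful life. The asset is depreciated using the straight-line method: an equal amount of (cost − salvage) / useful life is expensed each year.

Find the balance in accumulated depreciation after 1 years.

$13,099

Depreciable base = $118,893 − $27,200 = $91,693.
Annual expense = $91,693 / 7 = $13,099.
End of year 1: book value $105,794.
Accumulated through year 1 = $118,893 − $105,794 = $13,099.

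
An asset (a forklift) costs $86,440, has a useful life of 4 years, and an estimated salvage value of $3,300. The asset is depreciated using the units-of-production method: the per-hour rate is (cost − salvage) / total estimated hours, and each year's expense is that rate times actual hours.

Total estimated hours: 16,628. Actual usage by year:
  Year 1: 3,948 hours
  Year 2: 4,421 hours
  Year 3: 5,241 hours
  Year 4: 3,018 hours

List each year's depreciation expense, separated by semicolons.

Depreciable base = $86,440 − $3,300 = $83,140.
Rate = $83,140 / 16,628 hours = $5 per hour.
Year 1: 3,948 × $5 = $19,740. Book value $66,700.
Year 2: 4,421 × $5 = $22,105. Book value $44,595.
Year 3: 5,241 × $5 = $26,205. Book value $18,390.
Year 4: 3,018 × $5 = $15,090. Book value $3,300.

$19,740; $22,105; $26,205; $15,090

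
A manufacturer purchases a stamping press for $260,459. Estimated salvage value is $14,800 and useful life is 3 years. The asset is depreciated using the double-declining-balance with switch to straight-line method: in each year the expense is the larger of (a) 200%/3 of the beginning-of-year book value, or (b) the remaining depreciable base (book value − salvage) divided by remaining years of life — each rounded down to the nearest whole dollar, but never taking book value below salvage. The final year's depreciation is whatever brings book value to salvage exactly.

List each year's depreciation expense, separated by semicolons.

$173,639; $57,880; $14,140

Depreciable base = $260,459 − $14,800 = $245,659.
Year 1: DB = ⌊$260,459 × 200%/3⌋ = $173,639; SL = ⌊$245,659/3⌋ = $81,886 → take DB $173,639. Book value $86,820.
Year 2: DB = ⌊$86,820 × 200%/3⌋ = $57,880; SL = ⌊$72,020/2⌋ = $36,010 → take DB $57,880. Book value $28,940.
Year 3 (final): $28,940 − $14,800 = $14,140. Book value $14,800.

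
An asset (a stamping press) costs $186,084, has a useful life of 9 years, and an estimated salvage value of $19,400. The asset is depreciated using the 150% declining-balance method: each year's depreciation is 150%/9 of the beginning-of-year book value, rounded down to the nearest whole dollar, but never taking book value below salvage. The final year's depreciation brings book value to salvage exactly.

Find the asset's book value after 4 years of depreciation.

$89,740

Depreciable base = $186,084 − $19,400 = $166,684.
Year 1: ⌊$186,084 × 150%/9⌋ = $31,014. Book value $155,070.
Year 2: ⌊$155,070 × 150%/9⌋ = $25,845. Book value $129,225.
Year 3: ⌊$129,225 × 150%/9⌋ = $21,537. Book value $107,688.
Year 4: ⌊$107,688 × 150%/9⌋ = $17,948. Book value $89,740.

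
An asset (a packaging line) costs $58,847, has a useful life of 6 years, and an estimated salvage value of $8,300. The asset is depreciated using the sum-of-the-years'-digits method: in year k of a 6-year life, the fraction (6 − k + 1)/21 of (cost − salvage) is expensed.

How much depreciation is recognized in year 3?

$9,628

Depreciable base = $58,847 − $8,300 = $50,547.
Sum of the years' digits = 6+5+4+3+2+1 = 21.
Year 1: $50,547 × 6/21 = $14,442. Book value $44,405.
Year 2: $50,547 × 5/21 = $12,035. Book value $32,370.
Year 3: $50,547 × 4/21 = $9,628. Book value $22,742.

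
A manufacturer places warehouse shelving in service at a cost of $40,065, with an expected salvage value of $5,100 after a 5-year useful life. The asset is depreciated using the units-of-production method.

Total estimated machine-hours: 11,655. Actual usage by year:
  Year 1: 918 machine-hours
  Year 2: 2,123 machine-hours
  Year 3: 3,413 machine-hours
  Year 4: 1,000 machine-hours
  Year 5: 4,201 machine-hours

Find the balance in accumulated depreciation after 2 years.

Depreciable base = $40,065 − $5,100 = $34,965.
Rate = $34,965 / 11,655 machine-hours = $3 per machine-hour.
Year 1: 918 × $3 = $2,754. Book value $37,311.
Year 2: 2,123 × $3 = $6,369. Book value $30,942.
Accumulated through year 2 = $40,065 − $30,942 = $9,123.

$9,123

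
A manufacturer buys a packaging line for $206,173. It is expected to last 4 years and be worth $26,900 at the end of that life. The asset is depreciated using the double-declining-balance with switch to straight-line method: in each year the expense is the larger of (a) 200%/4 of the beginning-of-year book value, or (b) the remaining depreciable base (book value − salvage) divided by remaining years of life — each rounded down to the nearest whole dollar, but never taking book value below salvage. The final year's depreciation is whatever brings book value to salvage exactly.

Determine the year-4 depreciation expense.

$0

Depreciable base = $206,173 − $26,900 = $179,273.
Year 1: DB = ⌊$206,173 × 200%/4⌋ = $103,086; SL = ⌊$179,273/4⌋ = $44,818 → take DB $103,086. Book value $103,087.
Year 2: DB = ⌊$103,087 × 200%/4⌋ = $51,543; SL = ⌊$76,187/3⌋ = $25,395 → take DB $51,543. Book value $51,544.
Year 3: DB = ⌊$51,544 × 200%/4⌋ = $25,772; SL = ⌊$24,644/2⌋ = $12,322 → take DB $25,772, capped at $24,644. Book value $26,900.
Year 4 (final): $26,900 − $26,900 = $0. Book value $26,900.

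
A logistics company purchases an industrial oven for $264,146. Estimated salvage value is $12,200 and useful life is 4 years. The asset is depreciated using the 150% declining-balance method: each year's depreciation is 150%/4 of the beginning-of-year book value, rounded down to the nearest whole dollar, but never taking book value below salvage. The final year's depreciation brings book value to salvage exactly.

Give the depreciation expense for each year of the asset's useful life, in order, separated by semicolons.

$99,054; $61,909; $38,693; $52,290

Depreciable base = $264,146 − $12,200 = $251,946.
Year 1: ⌊$264,146 × 150%/4⌋ = $99,054. Book value $165,092.
Year 2: ⌊$165,092 × 150%/4⌋ = $61,909. Book value $103,183.
Year 3: ⌊$103,183 × 150%/4⌋ = $38,693. Book value $64,490.
Year 4 (final): $64,490 − $12,200 = $52,290. Book value $12,200.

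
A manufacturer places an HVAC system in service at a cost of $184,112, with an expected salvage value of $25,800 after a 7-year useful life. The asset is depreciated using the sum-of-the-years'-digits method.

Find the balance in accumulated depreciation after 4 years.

Depreciable base = $184,112 − $25,800 = $158,312.
Sum of the years' digits = 7+6+5+4+3+2+1 = 28.
Year 1: $158,312 × 7/28 = $39,578. Book value $144,534.
Year 2: $158,312 × 6/28 = $33,924. Book value $110,610.
Year 3: $158,312 × 5/28 = $28,270. Book value $82,340.
Year 4: $158,312 × 4/28 = $22,616. Book value $59,724.
Accumulated through year 4 = $184,112 − $59,724 = $124,388.

$124,388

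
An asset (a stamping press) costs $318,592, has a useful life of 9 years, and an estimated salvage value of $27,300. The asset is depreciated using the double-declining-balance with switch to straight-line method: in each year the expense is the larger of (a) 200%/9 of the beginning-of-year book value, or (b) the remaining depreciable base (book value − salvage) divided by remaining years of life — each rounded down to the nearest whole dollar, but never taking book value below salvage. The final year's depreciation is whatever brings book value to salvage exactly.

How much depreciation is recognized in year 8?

$13,779

Depreciable base = $318,592 − $27,300 = $291,292.
Year 1: DB = ⌊$318,592 × 200%/9⌋ = $70,798; SL = ⌊$291,292/9⌋ = $32,365 → take DB $70,798. Book value $247,794.
Year 2: DB = ⌊$247,794 × 200%/9⌋ = $55,065; SL = ⌊$220,494/8⌋ = $27,561 → take DB $55,065. Book value $192,729.
Year 3: DB = ⌊$192,729 × 200%/9⌋ = $42,828; SL = ⌊$165,429/7⌋ = $23,632 → take DB $42,828. Book value $149,901.
Year 4: DB = ⌊$149,901 × 200%/9⌋ = $33,311; SL = ⌊$122,601/6⌋ = $20,433 → take DB $33,311. Book value $116,590.
Year 5: DB = ⌊$116,590 × 200%/9⌋ = $25,908; SL = ⌊$89,290/5⌋ = $17,858 → take DB $25,908. Book value $90,682.
Year 6: DB = ⌊$90,682 × 200%/9⌋ = $20,151; SL = ⌊$63,382/4⌋ = $15,845 → take DB $20,151. Book value $70,531.
Year 7: DB = ⌊$70,531 × 200%/9⌋ = $15,673; SL = ⌊$43,231/3⌋ = $14,410 → take DB $15,673. Book value $54,858.
Year 8: DB = ⌊$54,858 × 200%/9⌋ = $12,190; SL = ⌊$27,558/2⌋ = $13,779 → take SL $13,779. Book value $41,079.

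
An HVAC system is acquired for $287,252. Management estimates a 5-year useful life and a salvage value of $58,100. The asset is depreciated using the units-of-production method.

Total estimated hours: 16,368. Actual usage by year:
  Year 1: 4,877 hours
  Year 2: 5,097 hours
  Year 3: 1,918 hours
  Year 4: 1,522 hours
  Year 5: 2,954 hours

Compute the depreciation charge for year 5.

Depreciable base = $287,252 − $58,100 = $229,152.
Rate = $229,152 / 16,368 hours = $14 per hour.
Year 1: 4,877 × $14 = $68,278. Book value $218,974.
Year 2: 5,097 × $14 = $71,358. Book value $147,616.
Year 3: 1,918 × $14 = $26,852. Book value $120,764.
Year 4: 1,522 × $14 = $21,308. Book value $99,456.
Year 5: 2,954 × $14 = $41,356. Book value $58,100.

$41,356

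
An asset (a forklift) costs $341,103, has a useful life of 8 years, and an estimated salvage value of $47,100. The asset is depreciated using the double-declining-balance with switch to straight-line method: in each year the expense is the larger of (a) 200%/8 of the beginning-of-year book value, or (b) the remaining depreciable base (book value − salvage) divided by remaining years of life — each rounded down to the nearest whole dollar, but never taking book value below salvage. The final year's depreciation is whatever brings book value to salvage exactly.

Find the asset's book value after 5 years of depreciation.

$80,946

Depreciable base = $341,103 − $47,100 = $294,003.
Year 1: DB = ⌊$341,103 × 200%/8⌋ = $85,275; SL = ⌊$294,003/8⌋ = $36,750 → take DB $85,275. Book value $255,828.
Year 2: DB = ⌊$255,828 × 200%/8⌋ = $63,957; SL = ⌊$208,728/7⌋ = $29,818 → take DB $63,957. Book value $191,871.
Year 3: DB = ⌊$191,871 × 200%/8⌋ = $47,967; SL = ⌊$144,771/6⌋ = $24,128 → take DB $47,967. Book value $143,904.
Year 4: DB = ⌊$143,904 × 200%/8⌋ = $35,976; SL = ⌊$96,804/5⌋ = $19,360 → take DB $35,976. Book value $107,928.
Year 5: DB = ⌊$107,928 × 200%/8⌋ = $26,982; SL = ⌊$60,828/4⌋ = $15,207 → take DB $26,982. Book value $80,946.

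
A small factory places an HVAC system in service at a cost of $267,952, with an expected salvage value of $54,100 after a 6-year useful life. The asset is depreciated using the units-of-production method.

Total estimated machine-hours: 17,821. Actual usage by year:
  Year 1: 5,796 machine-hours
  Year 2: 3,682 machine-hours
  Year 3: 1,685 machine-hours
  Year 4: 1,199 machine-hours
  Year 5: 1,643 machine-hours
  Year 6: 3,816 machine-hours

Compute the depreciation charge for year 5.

Depreciable base = $267,952 − $54,100 = $213,852.
Rate = $213,852 / 17,821 machine-hours = $12 per machine-hour.
Year 1: 5,796 × $12 = $69,552. Book value $198,400.
Year 2: 3,682 × $12 = $44,184. Book value $154,216.
Year 3: 1,685 × $12 = $20,220. Book value $133,996.
Year 4: 1,199 × $12 = $14,388. Book value $119,608.
Year 5: 1,643 × $12 = $19,716. Book value $99,892.

$19,716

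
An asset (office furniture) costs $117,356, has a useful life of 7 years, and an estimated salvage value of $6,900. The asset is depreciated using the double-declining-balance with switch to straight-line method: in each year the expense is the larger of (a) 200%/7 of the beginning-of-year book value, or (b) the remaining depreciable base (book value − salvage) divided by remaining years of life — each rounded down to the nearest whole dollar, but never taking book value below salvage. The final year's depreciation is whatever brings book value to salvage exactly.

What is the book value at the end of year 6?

Depreciable base = $117,356 − $6,900 = $110,456.
Year 1: DB = ⌊$117,356 × 200%/7⌋ = $33,530; SL = ⌊$110,456/7⌋ = $15,779 → take DB $33,530. Book value $83,826.
Year 2: DB = ⌊$83,826 × 200%/7⌋ = $23,950; SL = ⌊$76,926/6⌋ = $12,821 → take DB $23,950. Book value $59,876.
Year 3: DB = ⌊$59,876 × 200%/7⌋ = $17,107; SL = ⌊$52,976/5⌋ = $10,595 → take DB $17,107. Book value $42,769.
Year 4: DB = ⌊$42,769 × 200%/7⌋ = $12,219; SL = ⌊$35,869/4⌋ = $8,967 → take DB $12,219. Book value $30,550.
Year 5: DB = ⌊$30,550 × 200%/7⌋ = $8,728; SL = ⌊$23,650/3⌋ = $7,883 → take DB $8,728. Book value $21,822.
Year 6: DB = ⌊$21,822 × 200%/7⌋ = $6,234; SL = ⌊$14,922/2⌋ = $7,461 → take SL $7,461. Book value $14,361.

$14,361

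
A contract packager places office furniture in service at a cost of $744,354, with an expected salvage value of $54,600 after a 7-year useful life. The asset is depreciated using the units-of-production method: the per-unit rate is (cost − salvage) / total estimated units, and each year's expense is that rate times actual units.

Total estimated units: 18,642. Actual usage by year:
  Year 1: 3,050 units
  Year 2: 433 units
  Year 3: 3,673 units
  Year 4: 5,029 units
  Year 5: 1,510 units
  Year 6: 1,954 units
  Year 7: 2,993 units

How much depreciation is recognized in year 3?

Depreciable base = $744,354 − $54,600 = $689,754.
Rate = $689,754 / 18,642 units = $37 per unit.
Year 1: 3,050 × $37 = $112,850. Book value $631,504.
Year 2: 433 × $37 = $16,021. Book value $615,483.
Year 3: 3,673 × $37 = $135,901. Book value $479,582.

$135,901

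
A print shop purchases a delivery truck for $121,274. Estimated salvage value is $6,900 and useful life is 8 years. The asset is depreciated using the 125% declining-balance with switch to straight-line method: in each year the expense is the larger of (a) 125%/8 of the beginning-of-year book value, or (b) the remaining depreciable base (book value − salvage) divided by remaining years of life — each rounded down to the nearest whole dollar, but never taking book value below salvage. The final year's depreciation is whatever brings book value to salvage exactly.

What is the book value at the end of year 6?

$33,280

Depreciable base = $121,274 − $6,900 = $114,374.
Year 1: DB = ⌊$121,274 × 125%/8⌋ = $18,949; SL = ⌊$114,374/8⌋ = $14,296 → take DB $18,949. Book value $102,325.
Year 2: DB = ⌊$102,325 × 125%/8⌋ = $15,988; SL = ⌊$95,425/7⌋ = $13,632 → take DB $15,988. Book value $86,337.
Year 3: DB = ⌊$86,337 × 125%/8⌋ = $13,490; SL = ⌊$79,437/6⌋ = $13,239 → take DB $13,490. Book value $72,847.
Year 4: DB = ⌊$72,847 × 125%/8⌋ = $11,382; SL = ⌊$65,947/5⌋ = $13,189 → take SL $13,189. Book value $59,658.
Year 5: DB = ⌊$59,658 × 125%/8⌋ = $9,321; SL = ⌊$52,758/4⌋ = $13,189 → take SL $13,189. Book value $46,469.
Year 6: DB = ⌊$46,469 × 125%/8⌋ = $7,260; SL = ⌊$39,569/3⌋ = $13,189 → take SL $13,189. Book value $33,280.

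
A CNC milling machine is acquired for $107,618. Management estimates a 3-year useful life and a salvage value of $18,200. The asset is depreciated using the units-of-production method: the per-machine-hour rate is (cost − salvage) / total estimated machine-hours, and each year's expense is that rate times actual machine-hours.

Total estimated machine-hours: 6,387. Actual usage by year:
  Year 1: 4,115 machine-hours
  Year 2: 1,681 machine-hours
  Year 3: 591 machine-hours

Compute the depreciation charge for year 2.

Depreciable base = $107,618 − $18,200 = $89,418.
Rate = $89,418 / 6,387 machine-hours = $14 per machine-hour.
Year 1: 4,115 × $14 = $57,610. Book value $50,008.
Year 2: 1,681 × $14 = $23,534. Book value $26,474.

$23,534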